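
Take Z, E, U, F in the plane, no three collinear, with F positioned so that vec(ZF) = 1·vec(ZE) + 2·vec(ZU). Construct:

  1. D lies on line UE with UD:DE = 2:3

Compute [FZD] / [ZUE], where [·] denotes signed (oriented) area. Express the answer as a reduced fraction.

Choose coordinates Z = (0, 0), E = (1, 0), U = (0, 1), F = (1, 2).
1. D lies on line UE with UD:DE = 2:3 ⇒ D = (2/5, 3/5)
2·[FZD] = 1/5, 2·[ZUE] = -1
[FZD]:[ZUE] = 1/5:-1 = -1/5

[FZD]:[ZUE] = -1/5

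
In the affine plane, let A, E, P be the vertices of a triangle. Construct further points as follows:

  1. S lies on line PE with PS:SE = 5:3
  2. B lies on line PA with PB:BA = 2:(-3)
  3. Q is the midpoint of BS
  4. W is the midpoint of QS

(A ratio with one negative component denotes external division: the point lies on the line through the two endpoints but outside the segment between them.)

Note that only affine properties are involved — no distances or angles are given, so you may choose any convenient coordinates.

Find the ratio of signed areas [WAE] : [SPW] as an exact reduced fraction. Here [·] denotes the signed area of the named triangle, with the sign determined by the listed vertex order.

Choose coordinates A = (0, 0), E = (1, 0), P = (0, 1).
1. S lies on line PE with PS:SE = 5:3 ⇒ S = (5/8, 3/8)
2. B lies on line PA with PB:BA = 2:(-3) ⇒ B = (0, 3)
3. Q is the midpoint of BS ⇒ Q = (5/16, 27/16)
4. W is the midpoint of QS ⇒ W = (15/32, 33/32)
2·[WAE] = 33/32, 2·[SPW] = -5/16
[WAE]:[SPW] = 33/32:-5/16 = -33/10

[WAE]:[SPW] = -33/10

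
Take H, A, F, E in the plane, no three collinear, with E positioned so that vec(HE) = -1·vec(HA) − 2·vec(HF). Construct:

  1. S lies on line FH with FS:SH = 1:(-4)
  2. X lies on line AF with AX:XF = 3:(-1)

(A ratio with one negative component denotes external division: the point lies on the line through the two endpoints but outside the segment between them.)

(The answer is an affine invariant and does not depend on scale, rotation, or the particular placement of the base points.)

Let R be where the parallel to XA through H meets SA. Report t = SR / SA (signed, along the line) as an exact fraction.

t = 4

Set H = (0, 0), A = (1, 0), F = (0, 1), E = (-1, -2); any affine frame gives the same invariant.
1. S lies on line FH with FS:SH = 1:(-4) ⇒ S = (0, 4/3)
2. X lies on line AF with AX:XF = 3:(-1) ⇒ X = (-1/2, 3/2)
through H parallel to XA: direction (3/2, -3/2); meets SA at R = (4, -4)
R = S + t·(A−S) with t = 4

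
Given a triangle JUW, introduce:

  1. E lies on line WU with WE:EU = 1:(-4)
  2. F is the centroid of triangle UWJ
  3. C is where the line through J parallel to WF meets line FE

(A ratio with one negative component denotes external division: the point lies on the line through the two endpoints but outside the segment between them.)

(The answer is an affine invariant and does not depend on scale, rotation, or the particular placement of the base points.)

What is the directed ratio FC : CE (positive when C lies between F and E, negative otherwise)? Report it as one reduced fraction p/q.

Assign J = (0, 0), U = (1, 0), W = (0, 1) — the answer is frame-independent, so this choice is without loss of generality.
1. E lies on line WU with WE:EU = 1:(-4) ⇒ E = (-1/3, 4/3)
2. F is the centroid of triangle UWJ ⇒ F = (1/3, 1/3)
3. C is where the line through J parallel to WF meets line FE ⇒ C = (-5/3, 10/3)
C = F + t·(E−F) with t = 3, so FC:CE = t:(1−t) = 3:-2

FC:CE = -3/2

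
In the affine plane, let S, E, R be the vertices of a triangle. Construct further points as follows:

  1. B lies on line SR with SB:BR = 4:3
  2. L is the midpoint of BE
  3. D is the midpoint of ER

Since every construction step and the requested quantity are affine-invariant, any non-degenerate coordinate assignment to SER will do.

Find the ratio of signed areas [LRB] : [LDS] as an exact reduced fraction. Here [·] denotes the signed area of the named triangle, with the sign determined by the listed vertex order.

Choose coordinates S = (0, 0), E = (1, 0), R = (0, 1).
1. B lies on line SR with SB:BR = 4:3 ⇒ B = (0, 4/7)
2. L is the midpoint of BE ⇒ L = (1/2, 2/7)
3. D is the midpoint of ER ⇒ D = (1/2, 1/2)
2·[LRB] = 3/14, 2·[LDS] = 3/28
[LRB]:[LDS] = 3/14:3/28 = 2

[LRB]:[LDS] = 2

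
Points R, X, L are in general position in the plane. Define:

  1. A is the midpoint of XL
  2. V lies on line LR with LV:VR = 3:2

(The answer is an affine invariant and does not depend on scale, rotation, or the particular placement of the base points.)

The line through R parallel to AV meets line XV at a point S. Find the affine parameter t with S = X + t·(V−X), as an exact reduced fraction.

Set R = (0, 0), X = (1, 0), L = (0, 1); any affine frame gives the same invariant.
1. A is the midpoint of XL ⇒ A = (1/2, 1/2)
2. V lies on line LR with LV:VR = 3:2 ⇒ V = (0, 2/5)
through R parallel to AV: direction (-1/2, -1/10); meets XV at S = (2/3, 2/15)
S = X + t·(V−X) with t = 1/3

t = 1/3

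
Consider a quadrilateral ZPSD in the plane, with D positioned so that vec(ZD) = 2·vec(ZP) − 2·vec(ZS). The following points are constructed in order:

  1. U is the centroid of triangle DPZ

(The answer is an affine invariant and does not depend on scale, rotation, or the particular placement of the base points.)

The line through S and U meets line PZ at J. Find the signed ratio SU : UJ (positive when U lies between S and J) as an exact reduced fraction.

SU:UJ = -5/2

Work in coordinates with Z = (0, 0), P = (1, 0), S = (0, 1), D = (2, -2).
1. U is the centroid of triangle DPZ ⇒ U = (1, -2/3)
line SU meets PZ at J = (3/5, 0)
U = S + t·(J−S) with t = 5/3, so SU:UJ = 5/3:-2/3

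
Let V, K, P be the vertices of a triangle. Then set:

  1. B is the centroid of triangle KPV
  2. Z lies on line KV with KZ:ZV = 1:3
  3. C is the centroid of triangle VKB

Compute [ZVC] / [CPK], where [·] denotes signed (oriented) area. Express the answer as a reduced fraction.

[ZVC]:[CPK] = 3/16

Choose coordinates V = (0, 0), K = (1, 0), P = (0, 1).
1. B is the centroid of triangle KPV ⇒ B = (1/3, 1/3)
2. Z lies on line KV with KZ:ZV = 1:3 ⇒ Z = (3/4, 0)
3. C is the centroid of triangle VKB ⇒ C = (4/9, 1/9)
2·[ZVC] = -1/12, 2·[CPK] = -4/9
[ZVC]:[CPK] = -1/12:-4/9 = 3/16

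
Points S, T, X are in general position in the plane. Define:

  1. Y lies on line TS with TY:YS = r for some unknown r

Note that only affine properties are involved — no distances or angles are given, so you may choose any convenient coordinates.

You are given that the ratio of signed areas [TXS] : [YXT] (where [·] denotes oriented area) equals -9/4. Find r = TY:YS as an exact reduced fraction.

r = 4/5

Work in coordinates with S = (0, 0), T = (1, 0), X = (0, 1).
1. With TY:YS = r, write λ = r/(r+1) so Y = T + λ·(S−T); Y is affine-linear in λ
Every point depending on Y is an affine combination of Y and λ-independent points, so each such coordinate is linear in λ; the λ² term in each signed area is a multiple of (S−T)×(S−T) = 0, so 2·[TXS] and 2·[YXT] are each linear in λ. Evaluating at λ=0 and λ=1:
  2·[TXS] = 1,   2·[YXT] = −λ
So [TXS]:[YXT] = (1) / (−λ). Setting this equal to -9/4:
  1 = -9/4·(−λ)  ⇒  λ = 4/9
Then r = λ/(1−λ) = (4/9)/(5/9) = 4/5. Check: with r = 4/5, Y = (5/9, 0) and [TXS]:[YXT] = -9/4 as required.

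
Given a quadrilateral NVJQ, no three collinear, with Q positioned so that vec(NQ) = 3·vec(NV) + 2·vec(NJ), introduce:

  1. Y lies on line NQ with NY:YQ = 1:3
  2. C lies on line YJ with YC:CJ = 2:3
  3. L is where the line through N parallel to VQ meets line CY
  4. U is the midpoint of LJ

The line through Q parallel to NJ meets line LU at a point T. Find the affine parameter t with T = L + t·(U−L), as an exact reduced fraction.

t = -8

Choose coordinates N = (0, 0), V = (1, 0), J = (0, 1), Q = (3, 2).
1. Y lies on line NQ with NY:YQ = 1:3 ⇒ Y = (3/4, 1/2)
2. C lies on line YJ with YC:CJ = 2:3 ⇒ C = (9/20, 7/10)
3. L is where the line through N parallel to VQ meets line CY ⇒ L = (3/5, 3/5)
4. U is the midpoint of LJ ⇒ U = (3/10, 4/5)
through Q parallel to NJ: direction (0, 1); meets LU at T = (3, -1)
T = L + t·(U−L) with t = -8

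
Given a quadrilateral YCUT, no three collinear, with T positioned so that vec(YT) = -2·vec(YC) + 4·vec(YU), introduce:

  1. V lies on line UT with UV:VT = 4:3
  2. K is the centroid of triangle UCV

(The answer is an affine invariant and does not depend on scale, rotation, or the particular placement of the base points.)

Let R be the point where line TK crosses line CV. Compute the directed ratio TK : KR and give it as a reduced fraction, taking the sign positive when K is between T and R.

TK:KR = -13/4

Work in coordinates with Y = (0, 0), C = (1, 0), U = (0, 1), T = (-2, 4).
1. V lies on line UT with UV:VT = 4:3 ⇒ V = (-8/7, 19/7)
2. K is the centroid of triangle UCV ⇒ K = (-1/21, 26/21)
line TK meets CV at R = (-59/91, 190/91)
K = T + t·(R−T) with t = 13/9, so TK:KR = 13/9:-4/9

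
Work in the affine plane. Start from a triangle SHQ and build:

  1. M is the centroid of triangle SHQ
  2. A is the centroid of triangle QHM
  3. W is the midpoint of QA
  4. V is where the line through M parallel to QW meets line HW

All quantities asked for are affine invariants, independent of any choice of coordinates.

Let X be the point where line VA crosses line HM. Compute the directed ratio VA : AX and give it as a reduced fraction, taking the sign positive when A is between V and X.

VA:AX = 3

Set S = (0, 0), H = (1, 0), Q = (0, 1); any affine frame gives the same invariant.
1. M is the centroid of triangle SHQ ⇒ M = (1/3, 1/3)
2. A is the centroid of triangle QHM ⇒ A = (4/9, 4/9)
3. W is the midpoint of QA ⇒ W = (2/9, 13/18)
4. V is where the line through M parallel to QW meets line HW ⇒ V = (-5/9, 13/9)
line VA meets HM at X = (7/9, 1/9)
A = V + t·(X−V) with t = 3/4, so VA:AX = 3/4:1/4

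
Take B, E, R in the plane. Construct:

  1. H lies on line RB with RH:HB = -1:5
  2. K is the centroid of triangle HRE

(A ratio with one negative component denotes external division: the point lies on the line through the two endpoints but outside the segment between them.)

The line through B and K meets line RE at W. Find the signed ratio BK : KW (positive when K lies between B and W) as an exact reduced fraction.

Assign B = (0, 0), E = (1, 0), R = (0, 1) — the answer is frame-independent, so this choice is without loss of generality.
1. H lies on line RB with RH:HB = -1:5 ⇒ H = (0, 5/4)
2. K is the centroid of triangle HRE ⇒ K = (1/3, 3/4)
line BK meets RE at W = (4/13, 9/13)
K = B + t·(W−B) with t = 13/12, so BK:KW = 13/12:-1/12

BK:KW = -13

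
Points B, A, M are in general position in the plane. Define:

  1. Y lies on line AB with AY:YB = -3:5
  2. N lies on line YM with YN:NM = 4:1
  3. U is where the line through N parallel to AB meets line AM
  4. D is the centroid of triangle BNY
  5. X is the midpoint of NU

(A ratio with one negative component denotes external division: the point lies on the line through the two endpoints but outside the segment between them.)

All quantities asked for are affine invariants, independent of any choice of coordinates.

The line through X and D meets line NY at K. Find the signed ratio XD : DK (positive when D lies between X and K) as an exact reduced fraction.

XD:DK = -41/50

Assign B = (0, 0), A = (1, 0), M = (0, 1) — the answer is frame-independent, so this choice is without loss of generality.
1. Y lies on line AB with AY:YB = -3:5 ⇒ Y = (5/2, 0)
2. N lies on line YM with YN:NM = 4:1 ⇒ N = (1/2, 4/5)
3. U is where the line through N parallel to AB meets line AM ⇒ U = (1/5, 4/5)
4. D is the centroid of triangle BNY ⇒ D = (1, 4/15)
5. X is the midpoint of NU ⇒ X = (7/20, 4/5)
line XD meets NY at K = (17/82, 188/205)
D = X + t·(K−X) with t = -41/9, so XD:DK = -41/9:50/9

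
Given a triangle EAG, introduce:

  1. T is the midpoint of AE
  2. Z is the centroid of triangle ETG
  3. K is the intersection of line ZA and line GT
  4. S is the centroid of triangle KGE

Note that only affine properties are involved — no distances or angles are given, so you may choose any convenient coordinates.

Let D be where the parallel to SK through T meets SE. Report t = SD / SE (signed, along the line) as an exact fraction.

Choose coordinates E = (0, 0), A = (1, 0), G = (0, 1).
1. T is the midpoint of AE ⇒ T = (1/2, 0)
2. Z is the centroid of triangle ETG ⇒ Z = (1/6, 1/3)
3. K is the intersection of line ZA and line GT ⇒ K = (3/8, 1/4)
4. S is the centroid of triangle KGE ⇒ S = (1/8, 5/12)
through T parallel to SK: direction (1/4, -1/6); meets SE at D = (1/12, 5/18)
D = S + t·(E−S) with t = 1/3

t = 1/3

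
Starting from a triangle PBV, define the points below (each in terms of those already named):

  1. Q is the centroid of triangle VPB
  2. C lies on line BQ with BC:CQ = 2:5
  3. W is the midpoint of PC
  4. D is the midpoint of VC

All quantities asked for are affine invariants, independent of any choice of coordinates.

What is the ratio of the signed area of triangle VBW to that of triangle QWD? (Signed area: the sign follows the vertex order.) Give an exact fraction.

Choose coordinates P = (0, 0), B = (1, 0), V = (0, 1).
1. Q is the centroid of triangle VPB ⇒ Q = (1/3, 1/3)
2. C lies on line BQ with BC:CQ = 2:5 ⇒ C = (17/21, 2/21)
3. W is the midpoint of PC ⇒ W = (17/42, 1/21)
4. D is the midpoint of VC ⇒ D = (17/42, 23/42)
2·[VBW] = -23/42, 2·[QWD] = 1/28
[VBW]:[QWD] = -23/42:1/28 = -46/3

[VBW]:[QWD] = -46/3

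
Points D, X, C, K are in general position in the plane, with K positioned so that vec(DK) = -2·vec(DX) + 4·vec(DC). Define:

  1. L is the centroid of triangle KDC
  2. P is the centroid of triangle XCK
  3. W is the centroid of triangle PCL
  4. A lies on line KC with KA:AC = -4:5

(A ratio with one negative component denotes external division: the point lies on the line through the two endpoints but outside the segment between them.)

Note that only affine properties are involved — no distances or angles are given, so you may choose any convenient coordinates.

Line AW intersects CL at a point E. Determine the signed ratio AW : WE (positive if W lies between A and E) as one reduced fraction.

Assign D = (0, 0), X = (1, 0), C = (0, 1), K = (-2, 4) — the answer is frame-independent, so this choice is without loss of generality.
1. L is the centroid of triangle KDC ⇒ L = (-2/3, 5/3)
2. P is the centroid of triangle XCK ⇒ P = (-1/3, 5/3)
3. W is the centroid of triangle PCL ⇒ W = (-1/3, 13/9)
4. A lies on line KC with KA:AC = -4:5 ⇒ A = (-10, 16)
line AW meets CL at E = (-5/44, 49/44)
W = A + t·(E−A) with t = 44/45, so AW:WE = 44/45:1/45

AW:WE = 44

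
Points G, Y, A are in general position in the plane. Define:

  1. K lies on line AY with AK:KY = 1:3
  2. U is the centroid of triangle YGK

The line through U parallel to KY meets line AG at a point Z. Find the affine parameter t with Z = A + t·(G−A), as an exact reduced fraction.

Assign G = (0, 0), Y = (1, 0), A = (0, 1) — the answer is frame-independent, so this choice is without loss of generality.
1. K lies on line AY with AK:KY = 1:3 ⇒ K = (1/4, 3/4)
2. U is the centroid of triangle YGK ⇒ U = (5/12, 1/4)
through U parallel to KY: direction (3/4, -3/4); meets AG at Z = (0, 2/3)
Z = A + t·(G−A) with t = 1/3

t = 1/3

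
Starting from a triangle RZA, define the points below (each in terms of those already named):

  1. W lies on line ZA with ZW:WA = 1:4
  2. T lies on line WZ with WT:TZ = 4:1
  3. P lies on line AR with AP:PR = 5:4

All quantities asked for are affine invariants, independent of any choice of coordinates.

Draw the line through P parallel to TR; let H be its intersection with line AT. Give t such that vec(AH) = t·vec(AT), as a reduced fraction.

t = 5/9

Set R = (0, 0), Z = (1, 0), A = (0, 1); any affine frame gives the same invariant.
1. W lies on line ZA with ZW:WA = 1:4 ⇒ W = (4/5, 1/5)
2. T lies on line WZ with WT:TZ = 4:1 ⇒ T = (24/25, 1/25)
3. P lies on line AR with AP:PR = 5:4 ⇒ P = (0, 4/9)
through P parallel to TR: direction (-24/25, -1/25); meets AT at H = (8/15, 7/15)
H = A + t·(T−A) with t = 5/9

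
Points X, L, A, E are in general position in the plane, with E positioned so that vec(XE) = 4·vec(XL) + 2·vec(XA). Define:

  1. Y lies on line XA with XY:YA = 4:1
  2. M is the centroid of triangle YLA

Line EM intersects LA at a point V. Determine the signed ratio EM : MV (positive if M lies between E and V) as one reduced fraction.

Work in coordinates with X = (0, 0), L = (1, 0), A = (0, 1), E = (4, 2).
1. Y lies on line XA with XY:YA = 4:1 ⇒ Y = (0, 4/5)
2. M is the centroid of triangle YLA ⇒ M = (1/3, 3/5)
line EM meets LA at V = (29/76, 47/76)
M = E + t·(V−E) with t = 76/75, so EM:MV = 76/75:-1/75

EM:MV = -76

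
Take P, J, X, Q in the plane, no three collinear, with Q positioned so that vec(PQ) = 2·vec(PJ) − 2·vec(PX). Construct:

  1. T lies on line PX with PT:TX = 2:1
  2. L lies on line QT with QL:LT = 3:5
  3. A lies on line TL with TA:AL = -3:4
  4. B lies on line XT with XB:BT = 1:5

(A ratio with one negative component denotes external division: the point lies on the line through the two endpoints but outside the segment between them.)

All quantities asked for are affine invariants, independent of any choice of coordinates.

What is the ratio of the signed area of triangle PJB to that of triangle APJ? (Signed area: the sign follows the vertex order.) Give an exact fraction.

Set P = (0, 0), J = (1, 0), X = (0, 1), Q = (2, -2); any affine frame gives the same invariant.
1. T lies on line PX with PT:TX = 2:1 ⇒ T = (0, 2/3)
2. L lies on line QT with QL:LT = 3:5 ⇒ L = (5/4, -1)
3. A lies on line TL with TA:AL = -3:4 ⇒ A = (-15/4, 17/3)
4. B lies on line XT with XB:BT = 1:5 ⇒ B = (0, 17/18)
2·[PJB] = 17/18, 2·[APJ] = 17/3
[PJB]:[APJ] = 17/18:17/3 = 1/6

[PJB]:[APJ] = 1/6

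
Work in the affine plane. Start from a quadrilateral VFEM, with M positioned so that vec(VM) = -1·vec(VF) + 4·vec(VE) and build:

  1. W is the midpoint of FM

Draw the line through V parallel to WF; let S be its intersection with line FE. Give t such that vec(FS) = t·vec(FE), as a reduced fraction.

Work in coordinates with V = (0, 0), F = (1, 0), E = (0, 1), M = (-1, 4).
1. W is the midpoint of FM ⇒ W = (0, 2)
through V parallel to WF: direction (1, -2); meets FE at S = (-1, 2)
S = F + t·(E−F) with t = 2

t = 2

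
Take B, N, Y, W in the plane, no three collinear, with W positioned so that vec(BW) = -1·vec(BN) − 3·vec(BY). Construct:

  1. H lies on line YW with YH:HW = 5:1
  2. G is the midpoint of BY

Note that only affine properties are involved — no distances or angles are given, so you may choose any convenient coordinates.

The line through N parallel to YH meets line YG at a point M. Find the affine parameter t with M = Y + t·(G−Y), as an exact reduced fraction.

Choose coordinates B = (0, 0), N = (1, 0), Y = (0, 1), W = (-1, -3).
1. H lies on line YW with YH:HW = 5:1 ⇒ H = (-5/6, -7/3)
2. G is the midpoint of BY ⇒ G = (0, 1/2)
through N parallel to YH: direction (-5/6, -10/3); meets YG at M = (0, -4)
M = Y + t·(G−Y) with t = 10

t = 10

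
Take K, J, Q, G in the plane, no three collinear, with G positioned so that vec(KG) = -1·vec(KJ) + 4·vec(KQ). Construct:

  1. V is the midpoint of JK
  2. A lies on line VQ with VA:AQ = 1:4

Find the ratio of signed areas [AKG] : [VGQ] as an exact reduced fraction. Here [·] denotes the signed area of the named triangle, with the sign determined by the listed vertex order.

[AKG]:[VGQ] = -18/5

Set K = (0, 0), J = (1, 0), Q = (0, 1), G = (-1, 4); any affine frame gives the same invariant.
1. V is the midpoint of JK ⇒ V = (1/2, 0)
2. A lies on line VQ with VA:AQ = 1:4 ⇒ A = (2/5, 1/5)
2·[AKG] = -9/5, 2·[VGQ] = 1/2
[AKG]:[VGQ] = -9/5:1/2 = -18/5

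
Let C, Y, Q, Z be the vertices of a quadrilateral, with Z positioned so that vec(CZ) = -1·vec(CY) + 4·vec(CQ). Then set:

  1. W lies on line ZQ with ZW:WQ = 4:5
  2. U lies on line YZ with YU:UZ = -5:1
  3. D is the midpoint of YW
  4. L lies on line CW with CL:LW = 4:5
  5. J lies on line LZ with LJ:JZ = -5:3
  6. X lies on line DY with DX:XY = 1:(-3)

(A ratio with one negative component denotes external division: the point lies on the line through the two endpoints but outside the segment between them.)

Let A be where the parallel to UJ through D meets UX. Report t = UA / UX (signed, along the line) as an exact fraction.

Choose coordinates C = (0, 0), Y = (1, 0), Q = (0, 1), Z = (-1, 4).
1. W lies on line ZQ with ZW:WQ = 4:5 ⇒ W = (-5/9, 8/3)
2. U lies on line YZ with YU:UZ = -5:1 ⇒ U = (-3/2, 5)
3. D is the midpoint of YW ⇒ D = (2/9, 4/3)
4. L lies on line CW with CL:LW = 4:5 ⇒ L = (-20/81, 32/27)
5. J lies on line LZ with LJ:JZ = -5:3 ⇒ J = (-115/54, 74/9)
6. X lies on line DY with DX:XY = 1:(-3) ⇒ X = (-1/6, 2)
through D parallel to UJ: direction (-17/27, 29/9); meets UX at A = (23/78, 25/26)
A = U + t·(X−U) with t = 35/26

t = 35/26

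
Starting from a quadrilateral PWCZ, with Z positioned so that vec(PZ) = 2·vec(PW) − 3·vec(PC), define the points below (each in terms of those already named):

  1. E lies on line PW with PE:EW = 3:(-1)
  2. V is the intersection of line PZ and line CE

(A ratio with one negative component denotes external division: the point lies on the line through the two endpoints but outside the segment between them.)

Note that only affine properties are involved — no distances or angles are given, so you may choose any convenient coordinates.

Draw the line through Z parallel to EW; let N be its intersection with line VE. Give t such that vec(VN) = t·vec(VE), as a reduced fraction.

t = 8/3

Set P = (0, 0), W = (1, 0), C = (0, 1), Z = (2, -3); any affine frame gives the same invariant.
1. E lies on line PW with PE:EW = 3:(-1) ⇒ E = (3/2, 0)
2. V is the intersection of line PZ and line CE ⇒ V = (-6/5, 9/5)
through Z parallel to EW: direction (-1/2, 0); meets VE at N = (6, -3)
N = V + t·(E−V) with t = 8/3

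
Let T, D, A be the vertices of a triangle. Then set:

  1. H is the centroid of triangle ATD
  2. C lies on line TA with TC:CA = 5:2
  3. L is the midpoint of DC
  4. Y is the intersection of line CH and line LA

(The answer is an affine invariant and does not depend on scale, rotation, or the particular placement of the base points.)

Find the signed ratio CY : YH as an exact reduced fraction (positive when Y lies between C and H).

Assign T = (0, 0), D = (1, 0), A = (0, 1) — the answer is frame-independent, so this choice is without loss of generality.
1. H is the centroid of triangle ATD ⇒ H = (1/3, 1/3)
2. C lies on line TA with TC:CA = 5:2 ⇒ C = (0, 5/7)
3. L is the midpoint of DC ⇒ L = (1/2, 5/14)
4. Y is the intersection of line CH and line LA ⇒ Y = (2, -11/7)
Y = C + t·(H−C) with t = 6, so CY:YH = t:(1−t) = 6:-5

CY:YH = -6/5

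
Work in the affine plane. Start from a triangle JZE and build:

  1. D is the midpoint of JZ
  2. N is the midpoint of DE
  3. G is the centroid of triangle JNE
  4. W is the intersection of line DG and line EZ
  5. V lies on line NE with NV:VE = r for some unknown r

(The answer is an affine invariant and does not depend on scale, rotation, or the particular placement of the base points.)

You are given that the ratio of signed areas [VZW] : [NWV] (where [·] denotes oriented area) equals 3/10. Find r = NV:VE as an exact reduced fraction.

r = -5

Set J = (0, 0), Z = (1, 0), E = (0, 1); any affine frame gives the same invariant.
1. D is the midpoint of JZ ⇒ D = (1/2, 0)
2. N is the midpoint of DE ⇒ N = (1/4, 1/2)
3. G is the centroid of triangle JNE ⇒ G = (1/12, 1/2)
4. W is the intersection of line DG and line EZ ⇒ W = (-2, 3)
5. With NV:VE = r, write λ = r/(r+1) so V = N + λ·(E−N); V is affine-linear in λ
Every point depending on V is an affine combination of V and λ-independent points, so each such coordinate is linear in λ; the λ² term in each signed area is a multiple of (E−N)×(E−N) = 0, so 2·[VZW] and 2·[NWV] are each linear in λ. Evaluating at λ=0 and λ=1:
  2·[VZW] = -3/4·λ + 3/4,   2·[NWV] = -1/2·λ
So [VZW]:[NWV] = (-3/4·λ + 3/4) / (-1/2·λ). Setting this equal to 3/10:
  -3/4·λ + 3/4 = 3/10·(-1/2·λ)  ⇒  λ = 5/4
Then r = λ/(1−λ) = (5/4)/(-1/4) = -5. Check: with r = -5, V = (-1/16, 9/8) and [VZW]:[NWV] = 3/10 as required.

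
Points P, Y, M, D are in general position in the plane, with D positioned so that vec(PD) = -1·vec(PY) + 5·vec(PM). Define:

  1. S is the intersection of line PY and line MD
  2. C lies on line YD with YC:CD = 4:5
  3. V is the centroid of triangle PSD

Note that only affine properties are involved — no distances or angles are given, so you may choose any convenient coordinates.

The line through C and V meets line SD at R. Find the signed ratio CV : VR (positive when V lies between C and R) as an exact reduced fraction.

Work in coordinates with P = (0, 0), Y = (1, 0), M = (0, 1), D = (-1, 5).
1. S is the intersection of line PY and line MD ⇒ S = (1/4, 0)
2. C lies on line YD with YC:CD = 4:5 ⇒ C = (1/9, 20/9)
3. V is the centroid of triangle PSD ⇒ V = (-1/4, 5/3)
line CV meets SD at R = (-41/216, 95/54)
V = C + t·(R−C) with t = 6/5, so CV:VR = 6/5:-1/5

CV:VR = -6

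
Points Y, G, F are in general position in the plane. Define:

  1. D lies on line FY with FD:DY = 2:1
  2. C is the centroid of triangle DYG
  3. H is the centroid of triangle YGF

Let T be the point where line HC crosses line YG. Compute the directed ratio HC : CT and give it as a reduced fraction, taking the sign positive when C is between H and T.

Set Y = (0, 0), G = (1, 0), F = (0, 1); any affine frame gives the same invariant.
1. D lies on line FY with FD:DY = 2:1 ⇒ D = (0, 1/3)
2. C is the centroid of triangle DYG ⇒ C = (1/3, 1/9)
3. H is the centroid of triangle YGF ⇒ H = (1/3, 1/3)
line HC meets YG at T = (1/3, 0)
C = H + t·(T−H) with t = 2/3, so HC:CT = 2/3:1/3

HC:CT = 2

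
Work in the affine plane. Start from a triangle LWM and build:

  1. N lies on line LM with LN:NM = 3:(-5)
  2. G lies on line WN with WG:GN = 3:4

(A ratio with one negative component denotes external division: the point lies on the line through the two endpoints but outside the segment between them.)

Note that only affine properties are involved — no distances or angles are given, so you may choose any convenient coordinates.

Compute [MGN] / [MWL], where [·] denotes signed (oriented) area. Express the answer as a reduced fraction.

[MGN]:[MWL] = 10/7

Work in coordinates with L = (0, 0), W = (1, 0), M = (0, 1).
1. N lies on line LM with LN:NM = 3:(-5) ⇒ N = (0, -3/2)
2. G lies on line WN with WG:GN = 3:4 ⇒ G = (4/7, -9/14)
2·[MGN] = -10/7, 2·[MWL] = -1
[MGN]:[MWL] = -10/7:-1 = 10/7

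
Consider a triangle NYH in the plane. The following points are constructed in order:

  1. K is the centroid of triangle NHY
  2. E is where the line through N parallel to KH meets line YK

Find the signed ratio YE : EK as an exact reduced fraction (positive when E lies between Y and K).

YE:EK = -2

Assign N = (0, 0), Y = (1, 0), H = (0, 1) — the answer is frame-independent, so this choice is without loss of generality.
1. K is the centroid of triangle NHY ⇒ K = (1/3, 1/3)
2. E is where the line through N parallel to KH meets line YK ⇒ E = (-1/3, 2/3)
E = Y + t·(K−Y) with t = 2, so YE:EK = t:(1−t) = 2:-1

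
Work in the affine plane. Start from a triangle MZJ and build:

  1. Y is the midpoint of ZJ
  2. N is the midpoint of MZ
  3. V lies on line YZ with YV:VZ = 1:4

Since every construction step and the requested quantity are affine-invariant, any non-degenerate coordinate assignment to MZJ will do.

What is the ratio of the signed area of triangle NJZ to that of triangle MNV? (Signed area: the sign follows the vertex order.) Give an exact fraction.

Choose coordinates M = (0, 0), Z = (1, 0), J = (0, 1).
1. Y is the midpoint of ZJ ⇒ Y = (1/2, 1/2)
2. N is the midpoint of MZ ⇒ N = (1/2, 0)
3. V lies on line YZ with YV:VZ = 1:4 ⇒ V = (3/5, 2/5)
2·[NJZ] = -1/2, 2·[MNV] = 1/5
[NJZ]:[MNV] = -1/2:1/5 = -5/2

[NJZ]:[MNV] = -5/2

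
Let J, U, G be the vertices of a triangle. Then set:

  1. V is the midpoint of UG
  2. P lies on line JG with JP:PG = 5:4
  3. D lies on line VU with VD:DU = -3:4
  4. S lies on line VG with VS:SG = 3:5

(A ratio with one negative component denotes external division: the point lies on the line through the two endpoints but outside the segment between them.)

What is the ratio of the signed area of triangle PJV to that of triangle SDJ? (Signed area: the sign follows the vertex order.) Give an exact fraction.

[PJV]:[SDJ] = 40/189

Choose coordinates J = (0, 0), U = (1, 0), G = (0, 1).
1. V is the midpoint of UG ⇒ V = (1/2, 1/2)
2. P lies on line JG with JP:PG = 5:4 ⇒ P = (0, 5/9)
3. D lies on line VU with VD:DU = -3:4 ⇒ D = (-1, 2)
4. S lies on line VG with VS:SG = 3:5 ⇒ S = (5/16, 11/16)
2·[PJV] = 5/18, 2·[SDJ] = 21/16
[PJV]:[SDJ] = 5/18:21/16 = 40/189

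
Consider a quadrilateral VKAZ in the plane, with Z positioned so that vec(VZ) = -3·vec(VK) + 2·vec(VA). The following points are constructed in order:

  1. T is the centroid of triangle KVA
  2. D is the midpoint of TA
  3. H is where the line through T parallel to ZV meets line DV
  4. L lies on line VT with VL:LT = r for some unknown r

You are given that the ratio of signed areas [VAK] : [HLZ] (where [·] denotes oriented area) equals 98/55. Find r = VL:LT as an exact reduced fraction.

Set V = (0, 0), K = (1, 0), A = (0, 1), Z = (-3, 2); any affine frame gives the same invariant.
1. T is the centroid of triangle KVA ⇒ T = (1/3, 1/3)
2. D is the midpoint of TA ⇒ D = (1/6, 2/3)
3. H is where the line through T parallel to ZV meets line DV ⇒ H = (5/42, 10/21)
4. With VL:LT = r, write λ = r/(r+1) so L = V + λ·(T−V); L is affine-linear in λ
Every point depending on L is an affine combination of L and λ-independent points, so each such coordinate is linear in λ; the λ² term in each signed area is a multiple of (T−V)×(T−V) = 0, so 2·[VAK] and 2·[HLZ] are each linear in λ. Evaluating at λ=0 and λ=1:
  2·[VAK] = -1,   2·[HLZ] = 65/42·λ − 5/3
So [VAK]:[HLZ] = (-1) / (65/42·λ − 5/3). Setting this equal to 98/55:
  -1 = 98/55·(65/42·λ − 5/3)  ⇒  λ = 5/7
Then r = λ/(1−λ) = (5/7)/(2/7) = 5/2. Check: with r = 5/2, L = (5/21, 5/21) and [VAK]:[HLZ] = 98/55 as required.

r = 5/2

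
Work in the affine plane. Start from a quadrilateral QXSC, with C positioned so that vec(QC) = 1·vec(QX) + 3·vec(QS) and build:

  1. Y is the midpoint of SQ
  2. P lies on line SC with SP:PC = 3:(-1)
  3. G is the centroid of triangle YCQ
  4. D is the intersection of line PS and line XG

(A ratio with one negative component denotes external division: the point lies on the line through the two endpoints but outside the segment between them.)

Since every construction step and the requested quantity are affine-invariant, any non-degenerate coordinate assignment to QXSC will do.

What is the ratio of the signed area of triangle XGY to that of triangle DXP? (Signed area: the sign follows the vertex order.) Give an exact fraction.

[XGY]:[DXP] = 25/117

Set Q = (0, 0), X = (1, 0), S = (0, 1), C = (1, 3); any affine frame gives the same invariant.
1. Y is the midpoint of SQ ⇒ Y = (0, 1/2)
2. P lies on line SC with SP:PC = 3:(-1) ⇒ P = (3/2, 4)
3. G is the centroid of triangle YCQ ⇒ G = (1/3, 7/6)
4. D is the intersection of line PS and line XG ⇒ D = (1/5, 7/5)
2·[XGY] = 5/6, 2·[DXP] = 39/10
[XGY]:[DXP] = 5/6:39/10 = 25/117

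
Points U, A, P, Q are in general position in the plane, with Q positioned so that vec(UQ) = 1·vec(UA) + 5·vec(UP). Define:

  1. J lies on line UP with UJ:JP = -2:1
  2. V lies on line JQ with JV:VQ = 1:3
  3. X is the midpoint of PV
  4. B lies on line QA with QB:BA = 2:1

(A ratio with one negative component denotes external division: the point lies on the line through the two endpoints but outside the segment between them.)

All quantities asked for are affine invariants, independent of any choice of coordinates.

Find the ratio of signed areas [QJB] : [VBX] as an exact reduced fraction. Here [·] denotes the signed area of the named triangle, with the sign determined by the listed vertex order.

[QJB]:[VBX] = -80/19

Assign U = (0, 0), A = (1, 0), P = (0, 1), Q = (1, 5) — the answer is frame-independent, so this choice is without loss of generality.
1. J lies on line UP with UJ:JP = -2:1 ⇒ J = (0, 2)
2. V lies on line JQ with JV:VQ = 1:3 ⇒ V = (1/4, 11/4)
3. X is the midpoint of PV ⇒ X = (1/8, 15/8)
4. B lies on line QA with QB:BA = 2:1 ⇒ B = (1, 5/3)
2·[QJB] = 10/3, 2·[VBX] = -19/24
[QJB]:[VBX] = 10/3:-19/24 = -80/19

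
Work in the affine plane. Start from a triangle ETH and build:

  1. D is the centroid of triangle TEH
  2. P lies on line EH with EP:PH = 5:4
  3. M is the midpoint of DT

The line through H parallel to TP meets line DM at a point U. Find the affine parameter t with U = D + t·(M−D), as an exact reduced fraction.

Choose coordinates E = (0, 0), T = (1, 0), H = (0, 1).
1. D is the centroid of triangle TEH ⇒ D = (1/3, 1/3)
2. P lies on line EH with EP:PH = 5:4 ⇒ P = (0, 5/9)
3. M is the midpoint of DT ⇒ M = (2/3, 1/6)
through H parallel to TP: direction (-1, 5/9); meets DM at U = (9, -4)
U = D + t·(M−D) with t = 26

t = 26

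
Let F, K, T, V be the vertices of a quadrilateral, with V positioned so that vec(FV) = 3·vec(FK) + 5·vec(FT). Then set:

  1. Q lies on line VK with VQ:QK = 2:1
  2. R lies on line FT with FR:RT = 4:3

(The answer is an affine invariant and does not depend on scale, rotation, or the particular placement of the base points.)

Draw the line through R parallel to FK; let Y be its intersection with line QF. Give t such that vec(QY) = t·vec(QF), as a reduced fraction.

Set F = (0, 0), K = (1, 0), T = (0, 1), V = (3, 5); any affine frame gives the same invariant.
1. Q lies on line VK with VQ:QK = 2:1 ⇒ Q = (5/3, 5/3)
2. R lies on line FT with FR:RT = 4:3 ⇒ R = (0, 4/7)
through R parallel to FK: direction (1, 0); meets QF at Y = (4/7, 4/7)
Y = Q + t·(F−Q) with t = 23/35

t = 23/35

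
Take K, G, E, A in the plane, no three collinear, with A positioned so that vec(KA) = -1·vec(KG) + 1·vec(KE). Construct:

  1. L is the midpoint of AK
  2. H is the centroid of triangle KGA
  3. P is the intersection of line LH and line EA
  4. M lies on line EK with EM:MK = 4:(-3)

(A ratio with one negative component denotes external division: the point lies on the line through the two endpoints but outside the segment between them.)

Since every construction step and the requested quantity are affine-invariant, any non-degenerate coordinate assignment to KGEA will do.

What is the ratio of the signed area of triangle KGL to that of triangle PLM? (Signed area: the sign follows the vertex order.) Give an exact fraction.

Assign K = (0, 0), G = (1, 0), E = (0, 1), A = (-1, 1) — the answer is frame-independent, so this choice is without loss of generality.
1. L is the midpoint of AK ⇒ L = (-1/2, 1/2)
2. H is the centroid of triangle KGA ⇒ H = (0, 1/3)
3. P is the intersection of line LH and line EA ⇒ P = (-2, 1)
4. M lies on line EK with EM:MK = 4:(-3) ⇒ M = (0, -3)
2·[KGL] = 1/2, 2·[PLM] = -5
[KGL]:[PLM] = 1/2:-5 = -1/10

[KGL]:[PLM] = -1/10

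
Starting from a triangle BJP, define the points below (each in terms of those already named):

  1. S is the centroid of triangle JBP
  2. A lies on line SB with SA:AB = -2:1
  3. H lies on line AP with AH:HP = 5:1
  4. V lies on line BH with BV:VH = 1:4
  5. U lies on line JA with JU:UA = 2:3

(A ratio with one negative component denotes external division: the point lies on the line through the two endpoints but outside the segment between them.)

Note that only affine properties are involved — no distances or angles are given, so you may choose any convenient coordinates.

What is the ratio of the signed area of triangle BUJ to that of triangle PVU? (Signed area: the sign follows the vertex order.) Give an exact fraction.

[BUJ]:[PVU] = 20/61

Work in coordinates with B = (0, 0), J = (1, 0), P = (0, 1).
1. S is the centroid of triangle JBP ⇒ S = (1/3, 1/3)
2. A lies on line SB with SA:AB = -2:1 ⇒ A = (-1/3, -1/3)
3. H lies on line AP with AH:HP = 5:1 ⇒ H = (-1/18, 7/9)
4. V lies on line BH with BV:VH = 1:4 ⇒ V = (-1/90, 7/45)
5. U lies on line JA with JU:UA = 2:3 ⇒ U = (7/15, -2/15)
2·[BUJ] = 2/15, 2·[PVU] = 61/150
[BUJ]:[PVU] = 2/15:61/150 = 20/61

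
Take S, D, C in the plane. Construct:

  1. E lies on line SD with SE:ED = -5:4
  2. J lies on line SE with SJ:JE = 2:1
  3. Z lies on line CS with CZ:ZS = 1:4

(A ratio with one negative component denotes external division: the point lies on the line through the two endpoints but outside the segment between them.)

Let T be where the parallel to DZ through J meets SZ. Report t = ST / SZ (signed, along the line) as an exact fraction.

t = 10/3

Assign S = (0, 0), D = (1, 0), C = (0, 1) — the answer is frame-independent, so this choice is without loss of generality.
1. E lies on line SD with SE:ED = -5:4 ⇒ E = (5, 0)
2. J lies on line SE with SJ:JE = 2:1 ⇒ J = (10/3, 0)
3. Z lies on line CS with CZ:ZS = 1:4 ⇒ Z = (0, 4/5)
through J parallel to DZ: direction (-1, 4/5); meets SZ at T = (0, 8/3)
T = S + t·(Z−S) with t = 10/3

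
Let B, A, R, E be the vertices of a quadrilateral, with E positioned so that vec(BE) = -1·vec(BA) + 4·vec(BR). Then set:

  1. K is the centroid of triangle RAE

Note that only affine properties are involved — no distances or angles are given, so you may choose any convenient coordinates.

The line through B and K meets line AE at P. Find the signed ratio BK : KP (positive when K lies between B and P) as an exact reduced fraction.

BK:KP = 5

Choose coordinates B = (0, 0), A = (1, 0), R = (0, 1), E = (-1, 4).
1. K is the centroid of triangle RAE ⇒ K = (0, 5/3)
line BK meets AE at P = (0, 2)
K = B + t·(P−B) with t = 5/6, so BK:KP = 5/6:1/6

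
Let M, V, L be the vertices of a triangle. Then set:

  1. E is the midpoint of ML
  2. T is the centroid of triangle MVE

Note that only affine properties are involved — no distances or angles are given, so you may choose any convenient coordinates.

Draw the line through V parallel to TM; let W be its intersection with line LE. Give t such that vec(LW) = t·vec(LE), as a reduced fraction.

t = 3

Set M = (0, 0), V = (1, 0), L = (0, 1); any affine frame gives the same invariant.
1. E is the midpoint of ML ⇒ E = (0, 1/2)
2. T is the centroid of triangle MVE ⇒ T = (1/3, 1/6)
through V parallel to TM: direction (-1/3, -1/6); meets LE at W = (0, -1/2)
W = L + t·(E−L) with t = 3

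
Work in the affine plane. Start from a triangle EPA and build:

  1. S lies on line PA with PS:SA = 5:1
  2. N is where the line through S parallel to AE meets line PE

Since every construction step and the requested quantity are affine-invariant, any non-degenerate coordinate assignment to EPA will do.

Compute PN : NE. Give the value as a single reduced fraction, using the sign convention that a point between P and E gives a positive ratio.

PN:NE = 5

Work in coordinates with E = (0, 0), P = (1, 0), A = (0, 1).
1. S lies on line PA with PS:SA = 5:1 ⇒ S = (1/6, 5/6)
2. N is where the line through S parallel to AE meets line PE ⇒ N = (1/6, 0)
N = P + t·(E−P) with t = 5/6, so PN:NE = t:(1−t) = 5/6:1/6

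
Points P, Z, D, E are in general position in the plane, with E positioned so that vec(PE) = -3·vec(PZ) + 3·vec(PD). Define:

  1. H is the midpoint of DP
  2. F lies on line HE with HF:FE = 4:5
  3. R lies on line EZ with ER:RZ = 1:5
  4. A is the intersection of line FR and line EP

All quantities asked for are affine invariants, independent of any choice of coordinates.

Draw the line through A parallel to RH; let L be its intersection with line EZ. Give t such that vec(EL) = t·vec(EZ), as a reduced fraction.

Work in coordinates with P = (0, 0), Z = (1, 0), D = (0, 1), E = (-3, 3).
1. H is the midpoint of DP ⇒ H = (0, 1/2)
2. F lies on line HE with HF:FE = 4:5 ⇒ F = (-4/3, 29/18)
3. R lies on line EZ with ER:RZ = 1:5 ⇒ R = (-7/3, 5/2)
4. A is the intersection of line FR and line EP ⇒ A = (-23/6, 23/6)
through A parallel to RH: direction (7/3, -2); meets EZ at L = (-17/9, 13/6)
L = E + t·(Z−E) with t = 5/18

t = 5/18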